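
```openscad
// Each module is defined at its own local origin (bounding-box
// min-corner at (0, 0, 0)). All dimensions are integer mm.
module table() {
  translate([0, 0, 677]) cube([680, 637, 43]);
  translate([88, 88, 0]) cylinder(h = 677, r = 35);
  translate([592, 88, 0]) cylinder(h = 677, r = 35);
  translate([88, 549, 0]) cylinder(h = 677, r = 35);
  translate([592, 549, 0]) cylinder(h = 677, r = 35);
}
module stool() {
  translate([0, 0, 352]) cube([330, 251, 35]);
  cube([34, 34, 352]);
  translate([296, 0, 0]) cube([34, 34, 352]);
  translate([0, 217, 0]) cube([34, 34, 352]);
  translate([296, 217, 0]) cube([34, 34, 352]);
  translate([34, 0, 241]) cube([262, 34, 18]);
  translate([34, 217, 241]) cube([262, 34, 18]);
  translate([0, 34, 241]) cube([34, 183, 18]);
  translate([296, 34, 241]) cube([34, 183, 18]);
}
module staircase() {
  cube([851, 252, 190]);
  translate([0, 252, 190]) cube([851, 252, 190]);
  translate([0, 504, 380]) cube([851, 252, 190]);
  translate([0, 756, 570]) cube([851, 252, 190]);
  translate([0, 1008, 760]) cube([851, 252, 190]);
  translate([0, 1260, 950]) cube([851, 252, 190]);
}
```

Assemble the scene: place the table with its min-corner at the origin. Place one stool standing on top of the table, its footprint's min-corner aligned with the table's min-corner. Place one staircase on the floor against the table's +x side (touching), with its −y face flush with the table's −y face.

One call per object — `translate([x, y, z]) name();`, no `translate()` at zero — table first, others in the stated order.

table();
translate([0, 0, 720]) stool();
translate([680, 0, 0]) staircase();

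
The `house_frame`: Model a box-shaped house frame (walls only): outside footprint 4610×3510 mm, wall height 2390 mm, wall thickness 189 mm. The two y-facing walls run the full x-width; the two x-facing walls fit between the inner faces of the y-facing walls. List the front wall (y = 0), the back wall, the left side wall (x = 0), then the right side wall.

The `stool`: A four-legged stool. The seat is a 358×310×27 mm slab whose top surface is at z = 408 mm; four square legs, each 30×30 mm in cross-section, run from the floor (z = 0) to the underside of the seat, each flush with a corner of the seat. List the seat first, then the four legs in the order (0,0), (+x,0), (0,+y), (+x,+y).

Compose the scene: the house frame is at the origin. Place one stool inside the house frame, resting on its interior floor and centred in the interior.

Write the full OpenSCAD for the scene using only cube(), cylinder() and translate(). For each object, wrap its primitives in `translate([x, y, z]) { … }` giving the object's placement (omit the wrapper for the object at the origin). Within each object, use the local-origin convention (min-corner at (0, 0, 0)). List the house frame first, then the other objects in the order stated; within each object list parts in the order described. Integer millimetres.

cube([4610, 189, 2390]);
translate([0, 3321, 0]) cube([4610, 189, 2390]);
translate([0, 189, 0]) cube([189, 3132, 2390]);
translate([4421, 189, 0]) cube([189, 3132, 2390]);
translate([2126, 1600, 0]) {
  translate([0, 0, 381]) cube([358, 310, 27]);
  cube([30, 30, 381]);
  translate([328, 0, 0]) cube([30, 30, 381]);
  translate([0, 280, 0]) cube([30, 30, 381]);
  translate([328, 280, 0]) cube([30, 30, 381]);
}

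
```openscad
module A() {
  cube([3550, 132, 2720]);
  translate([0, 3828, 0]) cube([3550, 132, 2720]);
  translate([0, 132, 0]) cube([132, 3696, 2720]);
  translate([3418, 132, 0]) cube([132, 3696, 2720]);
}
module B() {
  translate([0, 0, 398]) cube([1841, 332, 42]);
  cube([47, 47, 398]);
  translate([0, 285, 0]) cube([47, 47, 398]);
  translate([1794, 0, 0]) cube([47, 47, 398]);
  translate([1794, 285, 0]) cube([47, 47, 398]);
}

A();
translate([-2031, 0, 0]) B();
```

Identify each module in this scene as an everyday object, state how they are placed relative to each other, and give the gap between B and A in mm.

A is a house frame. B is a bench. The bench is on the floor beside the house frame on its −x side. The gap between the bench and the house frame is 190 mm.

The bench's nearest face is 190 mm from the house frame's −x face.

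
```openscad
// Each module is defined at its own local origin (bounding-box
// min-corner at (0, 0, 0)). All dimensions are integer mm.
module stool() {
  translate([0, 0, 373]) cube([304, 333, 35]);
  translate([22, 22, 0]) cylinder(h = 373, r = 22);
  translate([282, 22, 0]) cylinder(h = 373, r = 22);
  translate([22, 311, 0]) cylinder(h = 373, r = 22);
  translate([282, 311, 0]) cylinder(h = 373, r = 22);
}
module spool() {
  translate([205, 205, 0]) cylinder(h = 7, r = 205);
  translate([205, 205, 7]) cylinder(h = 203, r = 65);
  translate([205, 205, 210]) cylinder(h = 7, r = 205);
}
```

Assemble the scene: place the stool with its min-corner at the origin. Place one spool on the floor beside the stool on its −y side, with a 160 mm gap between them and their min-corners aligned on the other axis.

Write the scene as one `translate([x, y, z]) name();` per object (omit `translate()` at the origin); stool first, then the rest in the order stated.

stool();
translate([0, -570, 0]) spool();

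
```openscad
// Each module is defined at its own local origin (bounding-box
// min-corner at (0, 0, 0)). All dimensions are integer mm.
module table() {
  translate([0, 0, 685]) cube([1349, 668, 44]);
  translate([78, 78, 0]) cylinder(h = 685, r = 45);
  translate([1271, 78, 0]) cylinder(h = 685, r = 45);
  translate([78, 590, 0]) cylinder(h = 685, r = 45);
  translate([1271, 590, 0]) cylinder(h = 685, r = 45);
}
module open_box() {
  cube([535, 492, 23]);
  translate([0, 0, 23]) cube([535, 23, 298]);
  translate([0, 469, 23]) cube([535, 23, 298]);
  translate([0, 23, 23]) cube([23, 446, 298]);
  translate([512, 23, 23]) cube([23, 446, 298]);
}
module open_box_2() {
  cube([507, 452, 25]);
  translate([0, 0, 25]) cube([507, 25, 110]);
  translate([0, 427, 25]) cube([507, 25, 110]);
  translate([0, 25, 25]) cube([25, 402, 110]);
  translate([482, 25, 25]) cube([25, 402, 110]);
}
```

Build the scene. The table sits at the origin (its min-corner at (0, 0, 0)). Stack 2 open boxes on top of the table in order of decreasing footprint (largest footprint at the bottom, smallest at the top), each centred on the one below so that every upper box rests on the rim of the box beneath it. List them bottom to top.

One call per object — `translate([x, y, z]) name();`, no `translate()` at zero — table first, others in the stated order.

table();
translate([407, 88, 729]) open_box();
translate([421, 108, 1050]) open_box_2();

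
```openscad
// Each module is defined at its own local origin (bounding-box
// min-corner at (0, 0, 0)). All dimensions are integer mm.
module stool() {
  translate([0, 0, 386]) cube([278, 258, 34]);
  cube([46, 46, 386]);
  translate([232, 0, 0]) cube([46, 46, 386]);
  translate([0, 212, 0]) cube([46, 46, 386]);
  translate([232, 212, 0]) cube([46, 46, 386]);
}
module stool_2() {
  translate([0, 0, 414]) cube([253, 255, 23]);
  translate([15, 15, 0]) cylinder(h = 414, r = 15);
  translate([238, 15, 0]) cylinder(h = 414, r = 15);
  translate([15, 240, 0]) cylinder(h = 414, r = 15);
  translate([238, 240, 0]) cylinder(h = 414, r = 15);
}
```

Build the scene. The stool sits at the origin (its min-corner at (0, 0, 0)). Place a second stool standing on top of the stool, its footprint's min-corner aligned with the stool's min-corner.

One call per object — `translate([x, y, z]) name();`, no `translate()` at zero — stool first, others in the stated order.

stool();
translate([0, 0, 420]) stool_2();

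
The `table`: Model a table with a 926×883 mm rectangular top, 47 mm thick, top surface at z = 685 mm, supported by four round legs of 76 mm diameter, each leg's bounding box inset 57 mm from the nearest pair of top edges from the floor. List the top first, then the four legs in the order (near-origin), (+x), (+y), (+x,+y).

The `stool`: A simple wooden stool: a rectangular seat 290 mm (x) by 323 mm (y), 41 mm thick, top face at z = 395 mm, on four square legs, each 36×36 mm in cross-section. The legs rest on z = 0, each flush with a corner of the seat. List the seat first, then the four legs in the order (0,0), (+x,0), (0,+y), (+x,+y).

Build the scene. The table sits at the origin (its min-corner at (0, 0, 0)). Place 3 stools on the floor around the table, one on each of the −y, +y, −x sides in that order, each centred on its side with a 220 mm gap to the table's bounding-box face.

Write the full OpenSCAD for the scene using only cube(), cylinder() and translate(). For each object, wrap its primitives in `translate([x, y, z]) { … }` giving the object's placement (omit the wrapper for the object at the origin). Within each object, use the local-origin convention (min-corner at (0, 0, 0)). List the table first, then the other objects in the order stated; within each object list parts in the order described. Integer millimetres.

translate([0, 0, 638]) cube([926, 883, 47]);
translate([95, 95, 0]) cylinder(h = 638, r = 38);
translate([831, 95, 0]) cylinder(h = 638, r = 38);
translate([95, 788, 0]) cylinder(h = 638, r = 38);
translate([831, 788, 0]) cylinder(h = 638, r = 38);
translate([318, -543, 0]) {
  translate([0, 0, 354]) cube([290, 323, 41]);
  cube([36, 36, 354]);
  translate([254, 0, 0]) cube([36, 36, 354]);
  translate([0, 287, 0]) cube([36, 36, 354]);
  translate([254, 287, 0]) cube([36, 36, 354]);
}
translate([318, 1103, 0]) {
  translate([0, 0, 354]) cube([290, 323, 41]);
  cube([36, 36, 354]);
  translate([254, 0, 0]) cube([36, 36, 354]);
  translate([0, 287, 0]) cube([36, 36, 354]);
  translate([254, 287, 0]) cube([36, 36, 354]);
}
translate([-510, 280, 0]) {
  translate([0, 0, 354]) cube([290, 323, 41]);
  cube([36, 36, 354]);
  translate([254, 0, 0]) cube([36, 36, 354]);
  translate([0, 287, 0]) cube([36, 36, 354]);
  translate([254, 287, 0]) cube([36, 36, 354]);
}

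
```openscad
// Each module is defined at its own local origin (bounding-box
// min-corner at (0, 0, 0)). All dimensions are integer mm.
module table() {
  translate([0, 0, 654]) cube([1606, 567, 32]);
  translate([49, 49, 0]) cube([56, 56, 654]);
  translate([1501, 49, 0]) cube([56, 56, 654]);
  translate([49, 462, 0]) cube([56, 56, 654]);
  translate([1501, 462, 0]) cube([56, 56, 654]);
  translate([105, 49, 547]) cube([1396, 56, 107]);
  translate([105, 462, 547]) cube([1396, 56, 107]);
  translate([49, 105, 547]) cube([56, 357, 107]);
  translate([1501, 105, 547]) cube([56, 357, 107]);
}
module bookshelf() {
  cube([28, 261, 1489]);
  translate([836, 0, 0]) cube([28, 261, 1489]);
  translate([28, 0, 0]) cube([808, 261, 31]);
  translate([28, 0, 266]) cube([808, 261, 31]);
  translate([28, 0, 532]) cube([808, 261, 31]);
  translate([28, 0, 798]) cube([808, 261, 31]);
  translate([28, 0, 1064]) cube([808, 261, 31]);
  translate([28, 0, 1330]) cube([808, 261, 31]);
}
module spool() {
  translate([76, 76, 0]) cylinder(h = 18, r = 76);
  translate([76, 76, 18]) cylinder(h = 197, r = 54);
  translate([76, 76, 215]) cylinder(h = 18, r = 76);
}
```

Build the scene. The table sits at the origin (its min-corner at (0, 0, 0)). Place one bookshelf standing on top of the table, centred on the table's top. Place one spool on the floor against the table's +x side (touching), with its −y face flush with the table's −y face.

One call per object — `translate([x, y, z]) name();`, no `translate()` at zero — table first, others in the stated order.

table();
translate([371, 153, 686]) bookshelf();
translate([1606, 0, 0]) spool();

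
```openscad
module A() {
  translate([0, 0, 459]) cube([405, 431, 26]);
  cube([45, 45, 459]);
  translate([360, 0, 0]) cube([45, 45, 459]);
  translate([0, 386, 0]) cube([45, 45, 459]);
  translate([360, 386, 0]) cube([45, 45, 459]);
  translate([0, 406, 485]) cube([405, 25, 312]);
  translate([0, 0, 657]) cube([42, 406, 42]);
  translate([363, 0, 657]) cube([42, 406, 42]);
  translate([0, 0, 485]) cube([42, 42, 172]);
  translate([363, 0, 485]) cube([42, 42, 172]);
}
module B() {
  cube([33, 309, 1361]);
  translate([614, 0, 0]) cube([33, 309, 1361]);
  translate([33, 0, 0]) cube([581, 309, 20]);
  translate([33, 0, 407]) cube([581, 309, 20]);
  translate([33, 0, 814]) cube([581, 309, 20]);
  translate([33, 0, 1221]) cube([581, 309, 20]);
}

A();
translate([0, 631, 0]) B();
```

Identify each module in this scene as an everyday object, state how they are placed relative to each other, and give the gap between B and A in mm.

The bookshelf's nearest face is 200 mm from the chair's +y face.

A is a chair. B is a bookshelf. The bookshelf is on the floor beside the chair on its +y side. The gap between the bookshelf and the chair is 200 mm.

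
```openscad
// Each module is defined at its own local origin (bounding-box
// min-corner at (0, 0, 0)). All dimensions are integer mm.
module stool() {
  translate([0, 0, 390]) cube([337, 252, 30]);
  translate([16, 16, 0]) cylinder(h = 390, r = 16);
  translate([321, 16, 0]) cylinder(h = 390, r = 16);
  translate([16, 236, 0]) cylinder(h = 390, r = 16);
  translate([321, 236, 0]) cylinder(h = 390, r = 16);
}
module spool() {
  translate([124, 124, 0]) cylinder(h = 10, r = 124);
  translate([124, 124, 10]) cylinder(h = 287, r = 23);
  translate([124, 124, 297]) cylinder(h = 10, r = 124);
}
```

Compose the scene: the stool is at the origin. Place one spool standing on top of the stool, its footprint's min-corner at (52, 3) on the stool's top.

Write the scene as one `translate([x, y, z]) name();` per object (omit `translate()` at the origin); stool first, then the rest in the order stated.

stool();
translate([52, 3, 420]) spool();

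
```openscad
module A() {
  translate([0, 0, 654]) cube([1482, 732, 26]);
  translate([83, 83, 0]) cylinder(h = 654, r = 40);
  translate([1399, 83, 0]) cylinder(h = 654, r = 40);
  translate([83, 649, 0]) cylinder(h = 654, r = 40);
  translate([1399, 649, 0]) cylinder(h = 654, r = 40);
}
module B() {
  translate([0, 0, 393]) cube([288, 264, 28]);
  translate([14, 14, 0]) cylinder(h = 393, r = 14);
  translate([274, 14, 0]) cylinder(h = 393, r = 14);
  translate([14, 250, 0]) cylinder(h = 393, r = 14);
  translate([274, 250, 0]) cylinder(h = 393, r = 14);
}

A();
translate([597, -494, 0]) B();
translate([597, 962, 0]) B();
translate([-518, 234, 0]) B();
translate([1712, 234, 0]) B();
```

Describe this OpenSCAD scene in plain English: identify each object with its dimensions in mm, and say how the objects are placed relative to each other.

A is a table with a 1482×732 mm rectangular top, 26 mm thick, top surface at z = 680 mm, supported by four round legs of 80 mm diameter, each leg's bounding box inset 43 mm from the nearest pair of top edges, running from the floor.

B is a simple wooden stool: a rectangular seat 288 mm (x) by 264 mm (y), 28 mm thick, top face at z = 421 mm, on four round legs, each 28 mm in diameter. The legs rest on z = 0, each leg's axis is inset half a diameter from the nearest pair of seat edges (so the leg's bounding box is flush with the corner).

Four stools sit around the table at the −y, +y, −x, +x sides.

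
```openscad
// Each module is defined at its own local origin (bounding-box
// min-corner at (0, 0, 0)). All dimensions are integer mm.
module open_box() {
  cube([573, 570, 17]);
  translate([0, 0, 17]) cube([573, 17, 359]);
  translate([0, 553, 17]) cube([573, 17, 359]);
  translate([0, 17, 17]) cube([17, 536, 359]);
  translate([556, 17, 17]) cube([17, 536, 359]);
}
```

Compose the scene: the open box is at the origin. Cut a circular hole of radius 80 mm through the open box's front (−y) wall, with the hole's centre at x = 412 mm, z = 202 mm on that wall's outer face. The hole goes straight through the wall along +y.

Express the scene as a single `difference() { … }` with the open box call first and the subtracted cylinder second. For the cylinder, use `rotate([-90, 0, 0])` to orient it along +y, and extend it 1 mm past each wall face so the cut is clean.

difference() {
  open_box();
  translate([412, -1, 202]) rotate([-90, 0, 0]) cylinder(h = 19, r = 80);
}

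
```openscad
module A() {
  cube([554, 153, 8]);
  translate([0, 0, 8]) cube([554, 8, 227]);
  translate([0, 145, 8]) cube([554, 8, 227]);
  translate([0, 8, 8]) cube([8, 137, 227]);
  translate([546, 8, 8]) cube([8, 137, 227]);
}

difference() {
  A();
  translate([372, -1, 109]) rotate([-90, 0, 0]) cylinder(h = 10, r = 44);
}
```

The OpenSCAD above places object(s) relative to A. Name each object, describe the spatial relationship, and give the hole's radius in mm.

A is an open box. The open box has a circular hole through its front wall. The hole's radius is 44 mm.

The subtracted cylinder has r = 44 mm.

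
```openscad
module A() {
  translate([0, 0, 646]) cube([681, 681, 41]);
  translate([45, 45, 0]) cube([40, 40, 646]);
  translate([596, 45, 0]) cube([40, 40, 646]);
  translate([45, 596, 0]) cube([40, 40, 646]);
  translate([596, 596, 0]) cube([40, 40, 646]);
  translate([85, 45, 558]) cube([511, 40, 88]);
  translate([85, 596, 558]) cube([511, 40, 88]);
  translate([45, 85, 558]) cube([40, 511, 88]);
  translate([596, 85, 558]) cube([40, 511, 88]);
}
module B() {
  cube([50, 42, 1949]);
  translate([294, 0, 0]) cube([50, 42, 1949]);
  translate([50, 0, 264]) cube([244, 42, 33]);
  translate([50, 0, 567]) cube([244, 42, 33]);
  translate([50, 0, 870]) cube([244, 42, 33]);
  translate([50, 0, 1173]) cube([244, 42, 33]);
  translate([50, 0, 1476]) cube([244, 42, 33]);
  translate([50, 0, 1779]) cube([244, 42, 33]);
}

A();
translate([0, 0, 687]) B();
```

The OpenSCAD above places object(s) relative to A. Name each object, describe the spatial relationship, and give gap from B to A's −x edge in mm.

A is a table. B is a ladder. The ladder is on top of the table. The gap from the ladder to the table's −x edge is 0 mm.

The ladder's min-x is at 0; the table's min-x is 0; gap = 0 mm.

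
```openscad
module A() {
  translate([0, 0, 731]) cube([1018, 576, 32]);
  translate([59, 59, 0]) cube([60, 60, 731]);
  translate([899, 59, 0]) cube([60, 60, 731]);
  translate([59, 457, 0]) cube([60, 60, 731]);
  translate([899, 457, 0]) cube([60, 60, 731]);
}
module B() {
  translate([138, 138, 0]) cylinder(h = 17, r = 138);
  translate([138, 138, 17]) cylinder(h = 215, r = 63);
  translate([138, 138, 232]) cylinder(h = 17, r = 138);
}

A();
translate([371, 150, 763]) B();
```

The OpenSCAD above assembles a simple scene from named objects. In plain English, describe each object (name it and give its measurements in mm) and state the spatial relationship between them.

A is a table with a 1018×576 mm rectangular top, 32 mm thick, top surface at z = 763 mm, supported by four 60×60 mm square legs, each inset 59 mm from the nearest pair of top edges, running from the floor.

B is a spool: two coaxial disc flanges of radius 138 mm and thickness 17 mm, joined by a core cylinder of radius 63 mm and height 215 mm. The lower flange rests on z = 0 and the three cylinders share a vertical axis.

The spool is on top of the table, centred.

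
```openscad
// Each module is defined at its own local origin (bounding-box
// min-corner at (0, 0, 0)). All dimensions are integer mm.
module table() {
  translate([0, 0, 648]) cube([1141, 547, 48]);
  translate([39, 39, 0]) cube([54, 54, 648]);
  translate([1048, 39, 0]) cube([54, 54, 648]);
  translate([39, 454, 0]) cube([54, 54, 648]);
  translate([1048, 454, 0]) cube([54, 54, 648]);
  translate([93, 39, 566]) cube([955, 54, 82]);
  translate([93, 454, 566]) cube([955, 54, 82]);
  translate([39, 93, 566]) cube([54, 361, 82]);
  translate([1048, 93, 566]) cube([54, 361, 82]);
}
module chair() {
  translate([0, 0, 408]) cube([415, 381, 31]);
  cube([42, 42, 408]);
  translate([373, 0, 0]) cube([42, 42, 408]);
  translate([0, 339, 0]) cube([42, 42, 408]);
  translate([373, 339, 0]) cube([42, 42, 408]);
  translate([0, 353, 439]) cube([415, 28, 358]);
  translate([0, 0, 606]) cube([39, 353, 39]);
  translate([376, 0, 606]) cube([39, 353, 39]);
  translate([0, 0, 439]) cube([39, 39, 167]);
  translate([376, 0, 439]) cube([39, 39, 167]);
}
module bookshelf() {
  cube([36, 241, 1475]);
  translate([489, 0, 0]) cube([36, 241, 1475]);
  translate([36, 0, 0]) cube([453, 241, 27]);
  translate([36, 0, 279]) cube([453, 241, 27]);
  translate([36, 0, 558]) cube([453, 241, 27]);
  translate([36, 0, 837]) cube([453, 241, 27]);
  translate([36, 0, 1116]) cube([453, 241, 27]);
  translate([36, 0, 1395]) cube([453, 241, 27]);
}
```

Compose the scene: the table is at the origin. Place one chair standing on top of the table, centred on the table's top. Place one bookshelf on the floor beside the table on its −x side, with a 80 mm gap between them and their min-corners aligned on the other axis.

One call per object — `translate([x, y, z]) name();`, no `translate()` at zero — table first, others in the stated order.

table();
translate([363, 83, 696]) chair();
translate([-605, 0, 0]) bookshelf();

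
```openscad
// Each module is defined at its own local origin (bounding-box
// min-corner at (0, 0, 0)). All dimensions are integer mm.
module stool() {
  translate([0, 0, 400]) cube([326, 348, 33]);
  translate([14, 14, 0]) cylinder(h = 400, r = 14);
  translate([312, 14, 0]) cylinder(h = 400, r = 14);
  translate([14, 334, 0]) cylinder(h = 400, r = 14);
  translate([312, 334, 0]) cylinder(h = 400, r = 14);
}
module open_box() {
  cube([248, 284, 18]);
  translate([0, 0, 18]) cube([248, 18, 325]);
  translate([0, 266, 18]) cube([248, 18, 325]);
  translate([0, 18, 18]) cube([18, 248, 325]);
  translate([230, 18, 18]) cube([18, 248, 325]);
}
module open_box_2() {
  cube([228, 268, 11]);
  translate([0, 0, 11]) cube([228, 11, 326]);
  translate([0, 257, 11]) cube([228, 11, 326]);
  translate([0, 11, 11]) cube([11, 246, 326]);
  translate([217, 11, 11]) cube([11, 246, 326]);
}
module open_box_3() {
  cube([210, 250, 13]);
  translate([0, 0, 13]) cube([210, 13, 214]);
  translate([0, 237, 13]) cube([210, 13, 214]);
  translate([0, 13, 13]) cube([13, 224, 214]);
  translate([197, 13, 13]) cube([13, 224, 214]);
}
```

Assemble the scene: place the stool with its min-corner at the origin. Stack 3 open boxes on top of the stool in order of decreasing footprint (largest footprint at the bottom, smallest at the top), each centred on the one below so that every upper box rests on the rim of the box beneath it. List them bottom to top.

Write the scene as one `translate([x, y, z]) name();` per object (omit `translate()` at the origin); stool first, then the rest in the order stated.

stool();
translate([39, 32, 433]) open_box();
translate([49, 40, 776]) open_box_2();
translate([58, 49, 1113]) open_box_3();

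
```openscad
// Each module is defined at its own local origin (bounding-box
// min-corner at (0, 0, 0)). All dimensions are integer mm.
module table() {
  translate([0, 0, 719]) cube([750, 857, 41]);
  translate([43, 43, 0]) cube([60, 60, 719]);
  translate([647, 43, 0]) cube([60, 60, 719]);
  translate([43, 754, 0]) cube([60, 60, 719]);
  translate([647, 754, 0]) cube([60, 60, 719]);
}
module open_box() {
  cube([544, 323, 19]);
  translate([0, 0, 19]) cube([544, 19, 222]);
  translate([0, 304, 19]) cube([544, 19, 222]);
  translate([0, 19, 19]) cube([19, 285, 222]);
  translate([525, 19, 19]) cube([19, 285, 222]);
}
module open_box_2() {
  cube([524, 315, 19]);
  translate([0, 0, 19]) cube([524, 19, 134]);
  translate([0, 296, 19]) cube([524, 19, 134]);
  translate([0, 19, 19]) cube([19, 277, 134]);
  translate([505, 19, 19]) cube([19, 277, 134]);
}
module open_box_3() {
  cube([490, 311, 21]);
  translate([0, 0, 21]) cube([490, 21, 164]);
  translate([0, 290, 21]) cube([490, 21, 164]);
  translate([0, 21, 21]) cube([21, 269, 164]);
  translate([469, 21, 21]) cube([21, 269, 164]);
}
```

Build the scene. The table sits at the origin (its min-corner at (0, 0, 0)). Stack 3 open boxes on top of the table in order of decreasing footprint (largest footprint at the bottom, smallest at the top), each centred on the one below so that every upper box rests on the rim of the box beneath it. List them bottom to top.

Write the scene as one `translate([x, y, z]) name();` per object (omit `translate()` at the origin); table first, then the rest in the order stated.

table();
translate([103, 267, 760]) open_box();
translate([113, 271, 1001]) open_box_2();
translate([130, 273, 1154]) open_box_3();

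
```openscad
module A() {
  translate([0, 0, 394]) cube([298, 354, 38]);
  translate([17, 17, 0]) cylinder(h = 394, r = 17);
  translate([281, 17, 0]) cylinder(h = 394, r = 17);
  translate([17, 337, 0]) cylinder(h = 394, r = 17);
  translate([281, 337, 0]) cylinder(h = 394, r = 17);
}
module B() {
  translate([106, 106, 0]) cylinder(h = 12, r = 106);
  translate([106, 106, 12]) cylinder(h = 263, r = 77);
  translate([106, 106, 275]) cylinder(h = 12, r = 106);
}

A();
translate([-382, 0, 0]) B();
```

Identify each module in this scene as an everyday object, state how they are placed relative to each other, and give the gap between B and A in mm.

A is a stool. B is a spool. The spool is on the floor beside the stool on its −x side. The gap between the spool and the stool is 170 mm.

The spool's nearest face is 170 mm from the stool's −x face.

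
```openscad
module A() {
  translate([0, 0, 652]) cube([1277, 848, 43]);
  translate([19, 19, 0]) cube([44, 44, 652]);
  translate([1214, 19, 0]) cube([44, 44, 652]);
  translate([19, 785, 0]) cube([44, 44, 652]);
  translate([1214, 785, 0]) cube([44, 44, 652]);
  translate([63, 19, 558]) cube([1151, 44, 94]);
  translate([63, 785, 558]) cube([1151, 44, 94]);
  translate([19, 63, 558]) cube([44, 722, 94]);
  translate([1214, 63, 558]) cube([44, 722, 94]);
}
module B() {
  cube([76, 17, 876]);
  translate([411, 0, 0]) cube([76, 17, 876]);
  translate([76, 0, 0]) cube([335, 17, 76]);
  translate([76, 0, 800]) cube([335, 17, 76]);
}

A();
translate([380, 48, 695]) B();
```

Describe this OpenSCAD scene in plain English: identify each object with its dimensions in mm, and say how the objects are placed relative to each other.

A is a table: top 1277 mm (x) × 848 mm (y), 43 mm thick, upper face at z = 695 mm, on four 44×44 mm square legs, each inset 19 mm from the nearest pair of top edges, running from z = 0 to the bottom of the top. Four apron rails, 44 mm thick and 94 mm tall, run between adjacent legs with their top edges flush with the underside of the top and their outer faces flush with the legs' outer faces.

B is a rectangular picture frame lying in the x–z plane (depth along y). The opening is 335 mm wide (x) by 724 mm tall (z), surrounded by a border 76 mm wide on all four sides. The frame is 17 mm deep and is made of two full-height vertical stiles with two horizontal rails fitted between them.

The picture frame is on top of the table.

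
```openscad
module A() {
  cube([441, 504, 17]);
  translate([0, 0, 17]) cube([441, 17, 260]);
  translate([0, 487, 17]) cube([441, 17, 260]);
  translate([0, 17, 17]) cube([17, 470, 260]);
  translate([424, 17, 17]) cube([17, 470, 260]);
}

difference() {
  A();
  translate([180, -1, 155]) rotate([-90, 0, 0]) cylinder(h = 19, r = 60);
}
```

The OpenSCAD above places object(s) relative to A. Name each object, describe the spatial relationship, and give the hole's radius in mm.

A is an open box. The open box has a circular hole through its front wall. The hole's radius is 60 mm.

The subtracted cylinder has r = 60 mm.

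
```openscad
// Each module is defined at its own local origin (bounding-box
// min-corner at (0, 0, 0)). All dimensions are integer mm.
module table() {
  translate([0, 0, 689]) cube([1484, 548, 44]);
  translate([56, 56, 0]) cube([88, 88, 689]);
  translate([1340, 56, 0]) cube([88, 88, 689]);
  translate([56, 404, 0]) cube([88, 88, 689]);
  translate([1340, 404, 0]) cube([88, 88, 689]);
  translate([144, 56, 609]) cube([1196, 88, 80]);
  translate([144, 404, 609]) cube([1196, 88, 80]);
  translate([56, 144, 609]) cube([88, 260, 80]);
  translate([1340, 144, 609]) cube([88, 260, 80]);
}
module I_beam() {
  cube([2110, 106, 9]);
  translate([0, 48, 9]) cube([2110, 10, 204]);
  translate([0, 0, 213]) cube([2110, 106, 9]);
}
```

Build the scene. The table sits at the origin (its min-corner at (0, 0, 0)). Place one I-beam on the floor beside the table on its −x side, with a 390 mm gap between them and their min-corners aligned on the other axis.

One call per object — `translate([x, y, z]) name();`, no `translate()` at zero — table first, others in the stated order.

table();
translate([-2500, 0, 0]) I_beam();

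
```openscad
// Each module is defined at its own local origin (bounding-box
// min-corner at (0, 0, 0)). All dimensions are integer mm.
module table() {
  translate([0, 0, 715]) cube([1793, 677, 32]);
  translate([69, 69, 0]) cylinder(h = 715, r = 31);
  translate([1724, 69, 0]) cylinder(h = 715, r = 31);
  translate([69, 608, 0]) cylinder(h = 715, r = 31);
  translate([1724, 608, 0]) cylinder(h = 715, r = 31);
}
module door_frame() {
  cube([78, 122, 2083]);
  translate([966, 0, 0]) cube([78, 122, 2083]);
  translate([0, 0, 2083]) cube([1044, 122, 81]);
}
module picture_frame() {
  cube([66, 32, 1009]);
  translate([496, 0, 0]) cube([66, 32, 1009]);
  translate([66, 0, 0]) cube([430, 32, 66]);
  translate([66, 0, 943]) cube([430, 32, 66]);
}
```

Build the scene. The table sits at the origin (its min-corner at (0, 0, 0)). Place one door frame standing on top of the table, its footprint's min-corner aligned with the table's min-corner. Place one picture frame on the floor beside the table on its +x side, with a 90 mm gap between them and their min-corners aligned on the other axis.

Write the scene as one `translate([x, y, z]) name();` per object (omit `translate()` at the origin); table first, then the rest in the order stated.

table();
translate([0, 0, 747]) door_frame();
translate([1883, 0, 0]) picture_frame();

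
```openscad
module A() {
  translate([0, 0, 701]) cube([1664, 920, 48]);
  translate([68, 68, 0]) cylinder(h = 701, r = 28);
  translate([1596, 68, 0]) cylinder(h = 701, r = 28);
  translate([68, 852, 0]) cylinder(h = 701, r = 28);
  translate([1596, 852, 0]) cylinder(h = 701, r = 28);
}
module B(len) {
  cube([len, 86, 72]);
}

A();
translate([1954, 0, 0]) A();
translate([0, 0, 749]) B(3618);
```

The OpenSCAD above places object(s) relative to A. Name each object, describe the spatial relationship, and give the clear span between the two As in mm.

Second table starts at x = 1954; first ends at x = 1664; clear span = 1954 − 1664 = 290 mm.

A is a table. B is a beam. A beam spans the tops of two tables. The clear span between the two tables is 290 mm.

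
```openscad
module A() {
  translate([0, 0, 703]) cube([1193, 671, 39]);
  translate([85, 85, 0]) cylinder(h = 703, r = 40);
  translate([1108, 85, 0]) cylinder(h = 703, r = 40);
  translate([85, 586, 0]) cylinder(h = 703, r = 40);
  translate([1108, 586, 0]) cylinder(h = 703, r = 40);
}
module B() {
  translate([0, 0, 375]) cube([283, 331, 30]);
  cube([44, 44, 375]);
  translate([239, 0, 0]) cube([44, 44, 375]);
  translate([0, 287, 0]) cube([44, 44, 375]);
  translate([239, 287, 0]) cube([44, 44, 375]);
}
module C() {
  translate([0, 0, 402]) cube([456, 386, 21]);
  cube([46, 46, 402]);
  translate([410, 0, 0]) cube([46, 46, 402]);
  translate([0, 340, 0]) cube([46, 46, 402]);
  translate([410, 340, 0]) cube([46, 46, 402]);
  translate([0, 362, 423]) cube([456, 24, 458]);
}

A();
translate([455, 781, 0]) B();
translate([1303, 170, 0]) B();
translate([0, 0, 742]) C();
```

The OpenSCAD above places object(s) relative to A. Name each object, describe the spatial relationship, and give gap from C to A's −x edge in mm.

A is a table. B is a stool. C is a chair. Two stools sit around the table at the +y, +x sides. The chair is on top of the table. The gap from the chair to the table's −x edge is 0 mm.

The chair's min-x is at 0; the table's min-x is 0; gap = 0 mm.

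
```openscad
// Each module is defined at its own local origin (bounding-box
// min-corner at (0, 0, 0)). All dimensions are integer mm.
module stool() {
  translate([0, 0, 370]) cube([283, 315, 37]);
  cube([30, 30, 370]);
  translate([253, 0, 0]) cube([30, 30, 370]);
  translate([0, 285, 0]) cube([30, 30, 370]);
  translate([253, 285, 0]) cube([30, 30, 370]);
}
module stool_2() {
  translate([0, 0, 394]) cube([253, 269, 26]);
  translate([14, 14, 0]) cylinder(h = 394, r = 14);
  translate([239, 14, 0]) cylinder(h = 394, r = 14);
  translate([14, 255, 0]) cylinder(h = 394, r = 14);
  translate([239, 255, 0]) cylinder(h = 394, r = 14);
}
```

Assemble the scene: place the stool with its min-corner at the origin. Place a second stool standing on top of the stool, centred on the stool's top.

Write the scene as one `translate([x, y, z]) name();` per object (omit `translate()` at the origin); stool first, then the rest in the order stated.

stool();
translate([15, 23, 407]) stool_2();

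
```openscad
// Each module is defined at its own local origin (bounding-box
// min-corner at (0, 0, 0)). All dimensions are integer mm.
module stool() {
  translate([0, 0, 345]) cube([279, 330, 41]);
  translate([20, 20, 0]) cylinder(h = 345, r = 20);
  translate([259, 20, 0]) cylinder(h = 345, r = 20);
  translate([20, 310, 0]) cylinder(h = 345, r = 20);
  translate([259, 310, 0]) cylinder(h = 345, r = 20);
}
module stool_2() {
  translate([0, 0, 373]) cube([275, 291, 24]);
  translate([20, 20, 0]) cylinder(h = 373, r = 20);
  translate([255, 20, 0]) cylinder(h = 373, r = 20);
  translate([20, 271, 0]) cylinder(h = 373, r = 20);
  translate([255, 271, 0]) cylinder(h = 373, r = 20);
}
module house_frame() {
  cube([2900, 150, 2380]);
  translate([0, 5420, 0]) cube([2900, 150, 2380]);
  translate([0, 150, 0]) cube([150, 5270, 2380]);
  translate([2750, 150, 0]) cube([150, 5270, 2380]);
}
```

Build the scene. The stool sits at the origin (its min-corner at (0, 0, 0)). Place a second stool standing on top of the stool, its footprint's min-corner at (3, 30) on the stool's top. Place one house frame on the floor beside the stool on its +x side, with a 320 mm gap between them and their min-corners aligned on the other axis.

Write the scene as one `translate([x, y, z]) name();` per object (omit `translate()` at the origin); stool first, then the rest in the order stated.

stool();
translate([3, 30, 386]) stool_2();
translate([599, 0, 0]) house_frame();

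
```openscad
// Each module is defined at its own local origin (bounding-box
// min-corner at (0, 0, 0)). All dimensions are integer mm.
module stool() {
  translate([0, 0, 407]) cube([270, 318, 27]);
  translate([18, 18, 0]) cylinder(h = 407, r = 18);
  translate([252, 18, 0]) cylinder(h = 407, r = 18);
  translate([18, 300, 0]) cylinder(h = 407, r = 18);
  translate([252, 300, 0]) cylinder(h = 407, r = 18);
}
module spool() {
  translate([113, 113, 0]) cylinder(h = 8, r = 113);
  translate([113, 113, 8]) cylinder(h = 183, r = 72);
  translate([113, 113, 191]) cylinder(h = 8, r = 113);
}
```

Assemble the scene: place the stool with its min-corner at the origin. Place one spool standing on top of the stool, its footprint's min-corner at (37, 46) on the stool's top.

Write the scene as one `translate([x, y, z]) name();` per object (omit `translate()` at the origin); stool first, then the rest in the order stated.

stool();
translate([37, 46, 434]) spool();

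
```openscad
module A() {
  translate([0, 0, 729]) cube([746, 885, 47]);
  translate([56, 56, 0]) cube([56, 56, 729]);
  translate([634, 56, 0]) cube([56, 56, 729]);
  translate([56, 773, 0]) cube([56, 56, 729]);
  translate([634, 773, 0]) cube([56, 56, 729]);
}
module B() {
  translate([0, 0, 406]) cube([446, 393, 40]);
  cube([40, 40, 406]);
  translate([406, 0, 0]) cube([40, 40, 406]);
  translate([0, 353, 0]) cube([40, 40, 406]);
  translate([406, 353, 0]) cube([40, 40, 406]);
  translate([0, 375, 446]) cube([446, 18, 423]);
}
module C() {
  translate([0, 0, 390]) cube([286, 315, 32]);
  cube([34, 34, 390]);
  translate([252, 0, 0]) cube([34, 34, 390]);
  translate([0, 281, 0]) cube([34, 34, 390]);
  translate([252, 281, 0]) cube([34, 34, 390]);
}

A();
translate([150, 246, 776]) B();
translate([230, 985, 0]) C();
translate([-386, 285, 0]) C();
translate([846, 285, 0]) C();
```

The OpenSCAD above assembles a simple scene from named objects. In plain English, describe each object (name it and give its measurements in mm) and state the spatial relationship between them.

A is a table with a 746×885 mm rectangular top, 47 mm thick, top surface at z = 776 mm, supported by four 56×56 mm square legs, each inset 56 mm from the nearest pair of top edges, running from the floor.

B is a chair. The seat is a 446×393×40 mm slab with its top at z = 446 mm, on four 40×40 mm corner legs (flush with the seat edges, standing on z = 0). A flat backrest 18 mm thick, 423 mm tall, spans the full seat width and rises from the seat top along its +y edge, rear face flush with the rear of the seat.

C is a simple wooden stool: a rectangular seat 286 mm (x) by 315 mm (y), 32 mm thick, top face at z = 422 mm, on four square legs, each 34×34 mm in cross-section. The legs rest on z = 0, each flush with a corner of the seat.

The chair is on top of the table, centred. Three stools sit around the table at the +y, −x, +x sides.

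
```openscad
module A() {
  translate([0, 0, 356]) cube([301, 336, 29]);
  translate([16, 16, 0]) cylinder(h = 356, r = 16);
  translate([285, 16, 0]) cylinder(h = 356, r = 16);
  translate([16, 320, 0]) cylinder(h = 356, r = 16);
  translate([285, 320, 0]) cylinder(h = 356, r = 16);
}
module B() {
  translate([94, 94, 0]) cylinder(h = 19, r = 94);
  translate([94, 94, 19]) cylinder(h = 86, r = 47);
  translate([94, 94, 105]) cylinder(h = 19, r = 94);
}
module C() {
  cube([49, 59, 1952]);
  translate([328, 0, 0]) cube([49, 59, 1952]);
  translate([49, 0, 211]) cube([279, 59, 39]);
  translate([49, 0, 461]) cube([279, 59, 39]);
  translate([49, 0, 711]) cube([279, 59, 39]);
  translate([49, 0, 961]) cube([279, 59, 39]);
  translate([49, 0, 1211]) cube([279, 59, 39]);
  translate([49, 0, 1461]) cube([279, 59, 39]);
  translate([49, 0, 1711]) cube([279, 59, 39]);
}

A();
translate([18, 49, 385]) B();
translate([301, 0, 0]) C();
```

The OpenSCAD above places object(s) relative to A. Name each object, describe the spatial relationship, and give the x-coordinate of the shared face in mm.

The stool's +x face and the ladder's −x face are both at x = 301 mm.

A is a stool. B is a spool. C is a ladder. The spool is on top of the stool. The ladder is against the stool's +x side, with their −y faces flush. The x-coordinate of the shared face is 301 mm.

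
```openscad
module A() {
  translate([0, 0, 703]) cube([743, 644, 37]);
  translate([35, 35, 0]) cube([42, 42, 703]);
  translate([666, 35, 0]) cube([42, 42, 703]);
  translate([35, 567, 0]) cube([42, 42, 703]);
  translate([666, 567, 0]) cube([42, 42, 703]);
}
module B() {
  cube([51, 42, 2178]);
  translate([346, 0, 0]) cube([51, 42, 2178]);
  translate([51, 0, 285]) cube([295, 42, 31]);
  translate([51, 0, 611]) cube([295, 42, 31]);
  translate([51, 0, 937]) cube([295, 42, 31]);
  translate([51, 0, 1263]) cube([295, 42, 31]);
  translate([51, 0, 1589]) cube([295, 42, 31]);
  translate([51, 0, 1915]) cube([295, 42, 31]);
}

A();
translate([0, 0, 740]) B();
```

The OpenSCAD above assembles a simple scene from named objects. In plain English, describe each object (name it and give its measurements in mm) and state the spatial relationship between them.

A is a table: top 743 mm (x) × 644 mm (y), 37 mm thick, upper face at z = 740 mm, on four 42×42 mm square legs, each inset 35 mm from the nearest pair of top edges, running from z = 0 to the bottom of the top.

B is a straight ladder. Two 51×42 mm vertical rails, 2178 mm tall, stand 397 mm apart (outside-to-outside) with their front faces coplanar on the −y side. 6 rungs, each 42 mm deep and 31 mm tall, span between the inner faces of the rails, front faces flush with the rails. The lowest rung's underside is at z = 285 mm and rungs are spaced 326 mm apart (underside to underside).

The ladder is on top of the table.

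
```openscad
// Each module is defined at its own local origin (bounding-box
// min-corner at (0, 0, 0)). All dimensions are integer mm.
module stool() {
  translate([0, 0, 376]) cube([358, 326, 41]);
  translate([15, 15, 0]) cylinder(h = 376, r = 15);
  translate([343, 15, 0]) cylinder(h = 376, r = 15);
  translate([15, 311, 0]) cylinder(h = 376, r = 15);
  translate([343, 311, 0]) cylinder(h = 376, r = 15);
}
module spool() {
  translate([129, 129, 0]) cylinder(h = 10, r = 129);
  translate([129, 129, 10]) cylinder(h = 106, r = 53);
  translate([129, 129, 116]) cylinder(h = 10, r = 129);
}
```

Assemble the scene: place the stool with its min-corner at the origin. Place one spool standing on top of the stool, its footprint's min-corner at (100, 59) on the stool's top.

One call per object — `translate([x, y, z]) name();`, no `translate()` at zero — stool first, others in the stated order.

stool();
translate([100, 59, 417]) spool();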